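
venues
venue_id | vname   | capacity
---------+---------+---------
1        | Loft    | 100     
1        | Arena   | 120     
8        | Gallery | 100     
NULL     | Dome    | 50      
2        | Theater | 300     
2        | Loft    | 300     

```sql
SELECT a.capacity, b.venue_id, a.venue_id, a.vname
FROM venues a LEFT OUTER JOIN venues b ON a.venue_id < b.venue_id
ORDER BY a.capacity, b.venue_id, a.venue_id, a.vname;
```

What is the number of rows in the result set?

10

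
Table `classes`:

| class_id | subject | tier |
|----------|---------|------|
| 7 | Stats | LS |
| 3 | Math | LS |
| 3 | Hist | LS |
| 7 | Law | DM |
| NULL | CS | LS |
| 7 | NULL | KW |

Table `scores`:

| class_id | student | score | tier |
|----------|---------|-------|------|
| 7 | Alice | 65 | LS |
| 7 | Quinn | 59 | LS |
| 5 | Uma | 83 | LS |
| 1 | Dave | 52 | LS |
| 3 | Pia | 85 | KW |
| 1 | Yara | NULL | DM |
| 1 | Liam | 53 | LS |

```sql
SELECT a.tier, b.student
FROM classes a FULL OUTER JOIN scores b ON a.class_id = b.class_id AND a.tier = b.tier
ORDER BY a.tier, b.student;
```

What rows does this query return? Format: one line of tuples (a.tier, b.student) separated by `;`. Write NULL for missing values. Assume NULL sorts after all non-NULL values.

FULL OUTER JOIN keeps every row from both sides; unmatched rows get NULL for the other side's columns.
Matching on a.class_id = b.class_id AND a.tier = b.tier. A NULL in a compared column never satisfies the condition.
Matched pairs: 2; unmatched a rows kept: 5; unmatched b rows kept: 5.

(DM, NULL); (KW, NULL); (LS, Alice); (LS, Quinn); (LS, NULL); (LS, NULL); (LS, NULL); (NULL, Dave); (NULL, Liam); (NULL, Pia); (NULL, Uma); (NULL, Yara)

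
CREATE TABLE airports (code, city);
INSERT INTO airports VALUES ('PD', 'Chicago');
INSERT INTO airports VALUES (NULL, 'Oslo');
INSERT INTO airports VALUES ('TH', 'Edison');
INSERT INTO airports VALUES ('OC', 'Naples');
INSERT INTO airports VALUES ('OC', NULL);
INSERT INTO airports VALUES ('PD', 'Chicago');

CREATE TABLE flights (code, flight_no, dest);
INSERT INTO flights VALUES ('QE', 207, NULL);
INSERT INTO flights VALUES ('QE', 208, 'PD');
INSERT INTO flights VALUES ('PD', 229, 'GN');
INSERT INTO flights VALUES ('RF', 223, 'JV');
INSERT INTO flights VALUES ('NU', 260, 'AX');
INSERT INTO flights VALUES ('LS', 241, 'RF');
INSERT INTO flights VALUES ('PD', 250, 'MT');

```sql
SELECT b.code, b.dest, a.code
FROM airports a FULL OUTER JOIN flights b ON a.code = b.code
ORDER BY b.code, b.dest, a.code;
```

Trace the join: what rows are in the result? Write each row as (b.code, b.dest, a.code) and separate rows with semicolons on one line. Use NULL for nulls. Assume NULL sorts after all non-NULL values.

(LS, RF, NULL); (NU, AX, NULL); (PD, GN, PD); (PD, GN, PD); (PD, MT, PD); (PD, MT, PD); (QE, PD, NULL); (QE, NULL, NULL); (RF, JV, NULL); (NULL, NULL, OC); (NULL, NULL, OC); (NULL, NULL, TH); (NULL, NULL, NULL)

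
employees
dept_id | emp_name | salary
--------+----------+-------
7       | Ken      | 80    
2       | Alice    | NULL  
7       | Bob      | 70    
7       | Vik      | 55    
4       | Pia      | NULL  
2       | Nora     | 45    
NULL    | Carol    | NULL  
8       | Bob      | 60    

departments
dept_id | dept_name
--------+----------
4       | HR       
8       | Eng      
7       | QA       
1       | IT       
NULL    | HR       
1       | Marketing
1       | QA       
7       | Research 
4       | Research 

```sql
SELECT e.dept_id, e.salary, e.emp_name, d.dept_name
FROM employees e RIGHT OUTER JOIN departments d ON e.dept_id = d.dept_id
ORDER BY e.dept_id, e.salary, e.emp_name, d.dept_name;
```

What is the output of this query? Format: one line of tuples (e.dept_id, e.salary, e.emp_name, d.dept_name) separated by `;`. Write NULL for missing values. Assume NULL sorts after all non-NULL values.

RIGHT JOIN keeps every row from `departments`; unmatched rows get NULL for `employees`'s columns.
Matching on e.dept_id = d.dept_id. A NULL in a compared column never satisfies the condition.
- dept_id=7: 2 matching d row(s), so 2 row(s) emitted.
- dept_id=2: no matching d row.
- dept_id=7: 2 matching d row(s), so 2 row(s) emitted.
- dept_id=7: 2 matching d row(s), so 2 row(s) emitted.
- dept_id=4: 2 matching d row(s), so 2 row(s) emitted.
- dept_id=2: no matching d row.
- dept_id=NULL: no matching d row.
- dept_id=8: 1 matching d row(s), so 1 row(s) emitted.
- 4 d row(s) had no e match → kept, e columns NULL.

(4, NULL, Pia, HR); (4, NULL, Pia, Research); (7, 55, Vik, QA); (7, 55, Vik, Research); (7, 70, Bob, QA); (7, 70, Bob, Research); (7, 80, Ken, QA); (7, 80, Ken, Research); (8, 60, Bob, Eng); (NULL, NULL, NULL, HR); (NULL, NULL, NULL, IT); (NULL, NULL, NULL, Marketing); (NULL, NULL, NULL, QA)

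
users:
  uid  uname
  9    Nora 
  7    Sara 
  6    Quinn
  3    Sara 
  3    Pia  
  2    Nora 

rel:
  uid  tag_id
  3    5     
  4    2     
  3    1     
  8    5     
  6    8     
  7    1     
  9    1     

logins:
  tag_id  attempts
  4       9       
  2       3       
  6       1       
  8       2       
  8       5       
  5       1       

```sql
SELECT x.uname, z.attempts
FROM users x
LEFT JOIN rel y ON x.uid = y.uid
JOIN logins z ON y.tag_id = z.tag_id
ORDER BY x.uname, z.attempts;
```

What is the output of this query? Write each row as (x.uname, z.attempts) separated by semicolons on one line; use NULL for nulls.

(Pia, 1); (Quinn, 2); (Quinn, 5); (Sara, 1)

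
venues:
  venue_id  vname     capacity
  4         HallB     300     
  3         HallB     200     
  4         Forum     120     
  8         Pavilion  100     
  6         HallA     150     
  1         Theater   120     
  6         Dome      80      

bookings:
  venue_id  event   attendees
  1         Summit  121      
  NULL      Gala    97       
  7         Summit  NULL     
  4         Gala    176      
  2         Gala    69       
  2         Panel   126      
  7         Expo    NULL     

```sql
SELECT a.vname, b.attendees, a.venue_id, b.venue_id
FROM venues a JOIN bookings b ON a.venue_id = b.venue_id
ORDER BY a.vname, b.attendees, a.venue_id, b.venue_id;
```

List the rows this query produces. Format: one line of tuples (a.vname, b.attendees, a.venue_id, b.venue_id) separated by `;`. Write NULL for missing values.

INNER JOIN keeps only pairs where the ON condition holds.
Matching on a.venue_id = b.venue_id. A NULL in a compared column never satisfies the condition.
- a row (venue_id=4): matches 1 b row(s) → 1 output row(s).
- a row (venue_id=3): no match → dropped.
- a row (venue_id=4): matches 1 b row(s) → 1 output row(s).
- a row (venue_id=8): no match → dropped.
- a row (venue_id=6): no match → dropped.
- a row (venue_id=1): matches 1 b row(s) → 1 output row(s).
- a row (venue_id=6): no match → dropped.
After projecting and ordering:
a.vname | b.attendees | a.venue_id | b.venue_id
Forum | 176 | 4 | 4
HallB | 176 | 4 | 4
Theater | 121 | 1 | 1

(Forum, 176, 4, 4); (HallB, 176, 4, 4); (Theater, 121, 1, 1)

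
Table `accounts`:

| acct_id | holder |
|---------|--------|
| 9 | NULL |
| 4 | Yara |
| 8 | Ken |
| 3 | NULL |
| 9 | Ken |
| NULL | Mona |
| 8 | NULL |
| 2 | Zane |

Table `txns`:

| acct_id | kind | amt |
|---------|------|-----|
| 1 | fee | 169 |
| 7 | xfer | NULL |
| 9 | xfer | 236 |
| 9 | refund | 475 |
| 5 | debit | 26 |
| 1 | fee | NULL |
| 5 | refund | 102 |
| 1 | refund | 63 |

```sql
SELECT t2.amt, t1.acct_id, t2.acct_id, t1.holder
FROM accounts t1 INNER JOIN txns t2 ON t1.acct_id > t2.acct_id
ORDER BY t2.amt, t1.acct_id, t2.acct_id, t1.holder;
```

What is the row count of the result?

33

INNER JOIN keeps only pairs where the ON condition holds.
Matching on t1.acct_id > t2.acct_id. A NULL in a compared column never satisfies the condition.
- acct_id=9: 6 matching t2 row(s), so 6 row(s) emitted.
- acct_id=4: 3 matching t2 row(s), so 3 row(s) emitted.
- acct_id=8: 6 matching t2 row(s), so 6 row(s) emitted.
- acct_id=3: 3 matching t2 row(s), so 3 row(s) emitted.
- acct_id=9: 6 matching t2 row(s), so 6 row(s) emitted.
- acct_id=NULL: no matching t2 row, dropped.
- acct_id=8: 6 matching t2 row(s), so 6 row(s) emitted.
- acct_id=2: 3 matching t2 row(s), so 3 row(s) emitted.
Total: 33 rows.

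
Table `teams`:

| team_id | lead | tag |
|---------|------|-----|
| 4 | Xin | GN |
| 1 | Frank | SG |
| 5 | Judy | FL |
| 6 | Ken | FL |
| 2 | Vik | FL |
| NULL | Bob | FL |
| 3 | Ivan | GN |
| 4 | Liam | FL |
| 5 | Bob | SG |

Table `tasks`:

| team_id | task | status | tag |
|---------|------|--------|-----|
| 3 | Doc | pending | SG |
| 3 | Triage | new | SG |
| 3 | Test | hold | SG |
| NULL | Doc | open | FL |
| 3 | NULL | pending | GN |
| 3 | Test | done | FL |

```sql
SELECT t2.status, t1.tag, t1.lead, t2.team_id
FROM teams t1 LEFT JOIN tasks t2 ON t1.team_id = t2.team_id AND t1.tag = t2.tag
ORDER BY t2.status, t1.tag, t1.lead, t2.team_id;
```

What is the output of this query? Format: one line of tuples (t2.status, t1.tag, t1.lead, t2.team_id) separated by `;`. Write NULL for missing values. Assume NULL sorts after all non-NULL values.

(pending, GN, Ivan, 3); (NULL, FL, Bob, NULL); (NULL, FL, Judy, NULL); (NULL, FL, Ken, NULL); (NULL, FL, Liam, NULL); (NULL, FL, Vik, NULL); (NULL, GN, Xin, NULL); (NULL, SG, Bob, NULL); (NULL, SG, Frank, NULL)

LEFT JOIN keeps every row from `teams`; unmatched rows get NULL for `tasks`'s columns.
Matching on t1.team_id = t2.team_id AND t1.tag = t2.tag. A NULL in a compared column never satisfies the condition.
- t1 row (team_id=4, tag=GN): no match → kept, t2 columns NULL.
- t1 row (team_id=1, tag=SG): no match → kept, t2 columns NULL.
- t1 row (team_id=5, tag=FL): no match → kept, t2 columns NULL.
- t1 row (team_id=6, tag=FL): no match → kept, t2 columns NULL.
- t1 row (team_id=2, tag=FL): no match → kept, t2 columns NULL.
- t1 row (team_id=NULL, tag=FL): no match → kept, t2 columns NULL.
- t1 row (team_id=3, tag=GN): matches 1 t2 row(s) → 1 output row(s).
- t1 row (team_id=4, tag=FL): no match → kept, t2 columns NULL.
- t1 row (team_id=5, tag=SG): no match → kept, t2 columns NULL.
After projecting and ordering:
t2.status | t1.tag | t1.lead | t2.team_id
pending | GN | Ivan | 3
NULL | FL | Bob | NULL
NULL | FL | Judy | NULL
NULL | FL | Ken | NULL
NULL | FL | Liam | NULL
NULL | FL | Vik | NULL
NULL | GN | Xin | NULL
NULL | SG | Bob | NULL
NULL | SG | Frank | NULL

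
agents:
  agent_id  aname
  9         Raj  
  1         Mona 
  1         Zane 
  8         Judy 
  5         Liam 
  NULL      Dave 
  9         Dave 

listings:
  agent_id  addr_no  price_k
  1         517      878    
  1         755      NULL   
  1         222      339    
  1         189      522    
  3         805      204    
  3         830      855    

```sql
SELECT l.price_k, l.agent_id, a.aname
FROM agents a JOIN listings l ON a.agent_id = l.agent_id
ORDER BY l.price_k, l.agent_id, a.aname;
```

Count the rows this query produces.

8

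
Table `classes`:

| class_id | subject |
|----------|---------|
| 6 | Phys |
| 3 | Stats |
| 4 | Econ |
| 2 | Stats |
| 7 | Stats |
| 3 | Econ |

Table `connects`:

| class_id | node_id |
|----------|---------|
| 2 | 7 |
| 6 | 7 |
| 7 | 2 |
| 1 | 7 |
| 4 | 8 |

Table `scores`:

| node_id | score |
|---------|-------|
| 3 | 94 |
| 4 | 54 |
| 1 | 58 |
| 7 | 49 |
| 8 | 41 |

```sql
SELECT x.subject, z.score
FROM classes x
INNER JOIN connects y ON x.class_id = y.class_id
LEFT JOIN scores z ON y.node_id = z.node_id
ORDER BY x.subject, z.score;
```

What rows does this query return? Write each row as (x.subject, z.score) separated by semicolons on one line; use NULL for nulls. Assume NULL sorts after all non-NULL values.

(Econ, 41); (Phys, 49); (Stats, 49); (Stats, NULL)

Step 1 — x INNER JOIN y on class_id → 4 row(s).
Then LEFT JOIN `scores z` on node_id: each of those 4 rows is kept; rows whose y.node_id has no match in z get NULL for z's columns.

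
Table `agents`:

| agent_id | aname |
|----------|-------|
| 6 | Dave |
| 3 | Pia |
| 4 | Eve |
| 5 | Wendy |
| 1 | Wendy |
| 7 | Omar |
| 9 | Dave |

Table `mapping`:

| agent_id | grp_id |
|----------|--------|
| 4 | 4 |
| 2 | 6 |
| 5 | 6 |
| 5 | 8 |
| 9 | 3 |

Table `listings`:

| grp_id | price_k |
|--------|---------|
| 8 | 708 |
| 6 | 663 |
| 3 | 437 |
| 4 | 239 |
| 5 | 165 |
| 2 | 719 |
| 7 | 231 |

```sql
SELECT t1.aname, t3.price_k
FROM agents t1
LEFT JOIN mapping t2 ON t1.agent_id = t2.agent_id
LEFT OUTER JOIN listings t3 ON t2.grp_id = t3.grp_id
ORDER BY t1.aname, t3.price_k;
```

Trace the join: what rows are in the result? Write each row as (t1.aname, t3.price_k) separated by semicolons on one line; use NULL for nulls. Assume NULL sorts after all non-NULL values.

(Dave, 437); (Dave, NULL); (Eve, 239); (Omar, NULL); (Pia, NULL); (Wendy, 663); (Wendy, 708); (Wendy, NULL)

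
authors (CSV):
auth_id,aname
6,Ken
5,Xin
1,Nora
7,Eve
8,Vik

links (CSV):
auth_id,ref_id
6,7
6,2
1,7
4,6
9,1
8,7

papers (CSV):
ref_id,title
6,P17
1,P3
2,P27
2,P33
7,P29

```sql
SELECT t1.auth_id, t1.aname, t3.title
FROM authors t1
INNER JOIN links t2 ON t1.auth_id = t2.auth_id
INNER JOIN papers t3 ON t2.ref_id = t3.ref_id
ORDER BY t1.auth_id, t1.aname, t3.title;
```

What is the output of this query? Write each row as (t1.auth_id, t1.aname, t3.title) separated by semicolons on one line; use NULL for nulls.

(1, Nora, P29); (6, Ken, P27); (6, Ken, P29); (6, Ken, P33); (8, Vik, P29)

Joins associate left-to-right: authors INNER JOIN links on auth_id gives 4 intermediate row(s).
Then INNER JOIN `papers t3` on ref_id: keep only rows whose t2.ref_id appears in t3.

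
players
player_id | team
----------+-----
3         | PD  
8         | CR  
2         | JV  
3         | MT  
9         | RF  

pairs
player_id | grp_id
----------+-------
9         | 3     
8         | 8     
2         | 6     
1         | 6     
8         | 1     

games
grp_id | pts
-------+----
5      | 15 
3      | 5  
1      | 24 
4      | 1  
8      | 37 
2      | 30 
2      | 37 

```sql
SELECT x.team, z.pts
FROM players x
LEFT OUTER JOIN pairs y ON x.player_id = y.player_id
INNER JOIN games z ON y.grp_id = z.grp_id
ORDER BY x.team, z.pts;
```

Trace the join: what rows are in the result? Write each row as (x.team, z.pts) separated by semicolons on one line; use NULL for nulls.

Joins associate left-to-right: players LEFT JOIN pairs on player_id gives 6 intermediate row(s).
Then INNER JOIN `games z` on grp_id: keep only rows whose y.grp_id appears in z.

(CR, 24); (CR, 37); (RF, 5)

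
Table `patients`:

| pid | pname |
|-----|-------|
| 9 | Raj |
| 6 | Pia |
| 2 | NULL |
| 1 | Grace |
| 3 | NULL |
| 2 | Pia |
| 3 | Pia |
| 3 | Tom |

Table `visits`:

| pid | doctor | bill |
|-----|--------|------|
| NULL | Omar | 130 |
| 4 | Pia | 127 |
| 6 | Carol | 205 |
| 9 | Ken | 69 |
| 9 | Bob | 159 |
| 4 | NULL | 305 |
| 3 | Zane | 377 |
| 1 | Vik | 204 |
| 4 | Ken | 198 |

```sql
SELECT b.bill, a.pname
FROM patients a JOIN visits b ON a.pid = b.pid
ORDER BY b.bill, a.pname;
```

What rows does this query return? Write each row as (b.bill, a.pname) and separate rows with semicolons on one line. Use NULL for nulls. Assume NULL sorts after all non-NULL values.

INNER JOIN keeps only pairs where the ON condition holds.
Matching on a.pid = b.pid. A NULL in a compared column never satisfies the condition.
- a (pid=9) pairs with 2 row(s) of b.
- a (pid=6) pairs with 1 row(s) of b.
- a (pid=2) has no partner → excluded.
- a (pid=1) pairs with 1 row(s) of b.
- a (pid=3) pairs with 1 row(s) of b.
- a (pid=2) has no partner → excluded.
- a (pid=3) pairs with 1 row(s) of b.
- a (pid=3) pairs with 1 row(s) of b.
After projecting and ordering:
b.bill | a.pname
69 | Raj
159 | Raj
204 | Grace
205 | Pia
377 | Pia
377 | Tom
377 | NULL

(69, Raj); (159, Raj); (204, Grace); (205, Pia); (377, Pia); (377, Tom); (377, NULL)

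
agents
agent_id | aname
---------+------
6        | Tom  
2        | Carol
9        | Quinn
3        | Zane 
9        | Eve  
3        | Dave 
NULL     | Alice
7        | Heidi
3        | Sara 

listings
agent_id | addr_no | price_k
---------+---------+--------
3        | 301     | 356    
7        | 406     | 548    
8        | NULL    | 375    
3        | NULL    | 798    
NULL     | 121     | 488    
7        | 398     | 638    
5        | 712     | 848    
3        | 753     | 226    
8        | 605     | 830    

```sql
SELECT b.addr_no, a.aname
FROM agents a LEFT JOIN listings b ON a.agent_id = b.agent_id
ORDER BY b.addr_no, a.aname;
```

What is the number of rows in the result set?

LEFT JOIN keeps every row from `agents`; unmatched rows get NULL for `listings`'s columns.
Matching on a.agent_id = b.agent_id. A NULL in a compared column never satisfies the condition.
- a (agent_id=6) has no partner → padded with NULL.
- a (agent_id=2) has no partner → padded with NULL.
- a (agent_id=9) has no partner → padded with NULL.
- a (agent_id=3) pairs with 3 row(s) of b.
- a (agent_id=9) has no partner → padded with NULL.
- a (agent_id=3) pairs with 3 row(s) of b.
- a (agent_id=NULL) has no partner → padded with NULL.
- a (agent_id=7) pairs with 2 row(s) of b.
- a (agent_id=3) pairs with 3 row(s) of b.
Total: 11 matched + 5 padded = 16 rows.

16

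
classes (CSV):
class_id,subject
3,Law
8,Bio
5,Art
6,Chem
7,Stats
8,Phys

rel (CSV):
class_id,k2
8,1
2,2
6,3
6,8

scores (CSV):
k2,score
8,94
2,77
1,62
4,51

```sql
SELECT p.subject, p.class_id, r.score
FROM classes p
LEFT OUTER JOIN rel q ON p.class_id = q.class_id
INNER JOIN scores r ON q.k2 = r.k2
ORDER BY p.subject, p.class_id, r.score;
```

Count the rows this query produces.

3

Evaluate left to right. First `classes p LEFT JOIN rel q` on class_id: 7 row(s).
Then INNER JOIN `scores r` on k2: keep only rows whose q.k2 appears in r.
Result: 3 row(s).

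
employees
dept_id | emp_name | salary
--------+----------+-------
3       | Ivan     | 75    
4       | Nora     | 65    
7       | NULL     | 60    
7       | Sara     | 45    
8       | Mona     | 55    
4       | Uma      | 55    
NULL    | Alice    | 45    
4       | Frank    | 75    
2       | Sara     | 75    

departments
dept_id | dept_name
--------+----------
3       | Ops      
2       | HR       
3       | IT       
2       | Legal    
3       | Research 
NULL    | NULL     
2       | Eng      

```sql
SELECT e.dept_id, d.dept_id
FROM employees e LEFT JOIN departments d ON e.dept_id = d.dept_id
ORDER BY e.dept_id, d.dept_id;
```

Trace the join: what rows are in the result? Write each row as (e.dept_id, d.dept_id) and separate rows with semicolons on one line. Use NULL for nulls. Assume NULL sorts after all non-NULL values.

(2, 2); (2, 2); (2, 2); (3, 3); (3, 3); (3, 3); (4, NULL); (4, NULL); (4, NULL); (7, NULL); (7, NULL); (8, NULL); (NULL, NULL)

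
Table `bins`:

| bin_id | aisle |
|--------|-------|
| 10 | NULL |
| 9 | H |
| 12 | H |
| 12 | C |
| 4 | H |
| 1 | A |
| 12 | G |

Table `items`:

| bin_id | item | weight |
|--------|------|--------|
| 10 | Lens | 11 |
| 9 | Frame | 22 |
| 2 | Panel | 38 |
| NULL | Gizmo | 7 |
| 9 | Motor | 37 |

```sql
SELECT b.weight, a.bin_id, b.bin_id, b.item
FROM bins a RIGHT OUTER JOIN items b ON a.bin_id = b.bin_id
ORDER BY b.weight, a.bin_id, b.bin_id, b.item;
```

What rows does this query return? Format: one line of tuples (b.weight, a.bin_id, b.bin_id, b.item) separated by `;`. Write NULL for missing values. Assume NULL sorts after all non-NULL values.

RIGHT JOIN keeps every row from `items`; unmatched rows get NULL for `bins`'s columns.
Matching on a.bin_id = b.bin_id. A NULL in a compared column never satisfies the condition.
- bin_id=10: 1 matching b row(s), so 1 row(s) emitted.
- bin_id=9: 2 matching b row(s), so 2 row(s) emitted.
- bin_id=12: no matching b row.
- bin_id=12: no matching b row.
- bin_id=4: no matching b row.
- bin_id=1: no matching b row.
- bin_id=12: no matching b row.
- 2 row(s) from b found no a partner → padded with NULL.
After projecting and ordering:
b.weight | a.bin_id | b.bin_id | b.item
7 | NULL | NULL | Gizmo
11 | 10 | 10 | Lens
22 | 9 | 9 | Frame
37 | 9 | 9 | Motor
38 | NULL | 2 | Panel

(7, NULL, NULL, Gizmo); (11, 10, 10, Lens); (22, 9, 9, Frame); (37, 9, 9, Motor); (38, NULL, 2, Panel)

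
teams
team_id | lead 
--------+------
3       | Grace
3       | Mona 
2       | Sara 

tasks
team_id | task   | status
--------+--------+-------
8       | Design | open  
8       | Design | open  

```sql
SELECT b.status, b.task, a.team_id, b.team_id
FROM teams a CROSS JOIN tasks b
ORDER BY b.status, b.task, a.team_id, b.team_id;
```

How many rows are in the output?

6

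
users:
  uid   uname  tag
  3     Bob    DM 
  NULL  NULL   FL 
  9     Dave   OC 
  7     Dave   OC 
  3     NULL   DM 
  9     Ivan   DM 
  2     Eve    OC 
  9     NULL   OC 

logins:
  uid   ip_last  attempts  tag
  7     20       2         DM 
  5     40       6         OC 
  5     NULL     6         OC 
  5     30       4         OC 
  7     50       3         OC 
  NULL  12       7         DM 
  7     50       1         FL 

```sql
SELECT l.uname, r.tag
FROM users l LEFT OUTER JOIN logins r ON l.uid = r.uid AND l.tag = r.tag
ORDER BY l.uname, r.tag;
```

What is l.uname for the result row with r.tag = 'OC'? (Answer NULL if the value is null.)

Dave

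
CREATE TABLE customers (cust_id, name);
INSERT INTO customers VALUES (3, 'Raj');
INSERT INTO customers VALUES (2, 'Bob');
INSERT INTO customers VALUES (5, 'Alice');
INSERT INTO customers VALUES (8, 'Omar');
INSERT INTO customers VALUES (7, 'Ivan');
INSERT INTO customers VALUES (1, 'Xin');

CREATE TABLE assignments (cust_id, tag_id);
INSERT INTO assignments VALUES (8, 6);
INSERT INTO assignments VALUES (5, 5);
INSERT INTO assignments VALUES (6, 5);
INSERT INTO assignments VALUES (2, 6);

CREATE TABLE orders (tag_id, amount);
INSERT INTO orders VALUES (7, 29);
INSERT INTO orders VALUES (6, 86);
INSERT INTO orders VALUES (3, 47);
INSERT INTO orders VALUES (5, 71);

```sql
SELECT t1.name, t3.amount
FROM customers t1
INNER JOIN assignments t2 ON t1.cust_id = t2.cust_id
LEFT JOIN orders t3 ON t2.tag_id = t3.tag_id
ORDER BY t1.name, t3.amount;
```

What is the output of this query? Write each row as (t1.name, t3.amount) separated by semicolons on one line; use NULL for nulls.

(Alice, 71); (Bob, 86); (Omar, 86)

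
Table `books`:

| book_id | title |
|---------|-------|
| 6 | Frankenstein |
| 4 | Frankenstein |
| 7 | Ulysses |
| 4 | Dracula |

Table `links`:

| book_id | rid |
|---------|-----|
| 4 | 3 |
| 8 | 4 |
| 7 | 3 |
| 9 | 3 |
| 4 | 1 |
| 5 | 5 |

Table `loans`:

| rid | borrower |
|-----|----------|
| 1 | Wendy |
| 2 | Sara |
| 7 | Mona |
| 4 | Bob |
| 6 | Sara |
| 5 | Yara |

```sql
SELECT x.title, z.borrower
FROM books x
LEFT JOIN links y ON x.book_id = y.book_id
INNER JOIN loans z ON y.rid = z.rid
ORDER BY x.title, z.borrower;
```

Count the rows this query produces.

2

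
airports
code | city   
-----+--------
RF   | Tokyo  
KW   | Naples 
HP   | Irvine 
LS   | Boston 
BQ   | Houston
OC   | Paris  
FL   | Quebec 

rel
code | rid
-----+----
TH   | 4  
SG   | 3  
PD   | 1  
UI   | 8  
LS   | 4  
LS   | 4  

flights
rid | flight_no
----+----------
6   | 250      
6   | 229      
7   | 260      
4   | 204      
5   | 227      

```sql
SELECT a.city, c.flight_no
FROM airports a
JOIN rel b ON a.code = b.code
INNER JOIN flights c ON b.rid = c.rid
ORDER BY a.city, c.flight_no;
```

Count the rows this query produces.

2

Evaluate left to right. First `airports a INNER JOIN rel b` on code: 2 row(s).
Then INNER JOIN `flights c` on rid: keep only rows whose b.rid appears in c.
Result: 2 row(s).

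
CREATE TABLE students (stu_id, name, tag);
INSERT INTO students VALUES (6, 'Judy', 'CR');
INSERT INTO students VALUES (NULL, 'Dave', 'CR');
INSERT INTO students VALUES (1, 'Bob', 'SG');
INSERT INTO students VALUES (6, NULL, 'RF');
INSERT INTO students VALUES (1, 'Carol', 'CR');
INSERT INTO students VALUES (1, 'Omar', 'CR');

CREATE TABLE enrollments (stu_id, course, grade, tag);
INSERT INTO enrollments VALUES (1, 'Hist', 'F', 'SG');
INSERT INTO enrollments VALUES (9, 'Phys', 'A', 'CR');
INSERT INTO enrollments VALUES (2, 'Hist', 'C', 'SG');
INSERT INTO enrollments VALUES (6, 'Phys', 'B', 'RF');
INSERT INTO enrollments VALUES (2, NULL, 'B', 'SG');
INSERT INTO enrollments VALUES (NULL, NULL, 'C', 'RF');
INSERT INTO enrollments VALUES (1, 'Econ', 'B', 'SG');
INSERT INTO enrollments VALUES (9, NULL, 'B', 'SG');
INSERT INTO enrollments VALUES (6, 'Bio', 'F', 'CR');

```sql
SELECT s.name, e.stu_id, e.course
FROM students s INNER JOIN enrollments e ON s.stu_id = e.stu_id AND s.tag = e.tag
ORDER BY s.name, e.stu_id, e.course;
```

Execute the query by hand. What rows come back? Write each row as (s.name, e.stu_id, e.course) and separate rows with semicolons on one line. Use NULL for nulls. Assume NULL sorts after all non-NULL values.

INNER JOIN keeps only pairs where the ON condition holds.
Matching on s.stu_id = e.stu_id AND s.tag = e.tag. A NULL in a compared column never satisfies the condition.
- s (stu_id=6, tag=CR) pairs with 1 row(s) of e.
- s (stu_id=NULL, tag=CR) has no partner → excluded.
- s (stu_id=1, tag=SG) pairs with 2 row(s) of e.
- s (stu_id=6, tag=RF) pairs with 1 row(s) of e.
- s (stu_id=1, tag=CR) has no partner → excluded.
- s (stu_id=1, tag=CR) has no partner → excluded.
After projecting and ordering:
s.name | e.stu_id | e.course
Bob | 1 | Econ
Bob | 1 | Hist
Judy | 6 | Bio
NULL | 6 | Phys

(Bob, 1, Econ); (Bob, 1, Hist); (Judy, 6, Bio); (NULL, 6, Phys)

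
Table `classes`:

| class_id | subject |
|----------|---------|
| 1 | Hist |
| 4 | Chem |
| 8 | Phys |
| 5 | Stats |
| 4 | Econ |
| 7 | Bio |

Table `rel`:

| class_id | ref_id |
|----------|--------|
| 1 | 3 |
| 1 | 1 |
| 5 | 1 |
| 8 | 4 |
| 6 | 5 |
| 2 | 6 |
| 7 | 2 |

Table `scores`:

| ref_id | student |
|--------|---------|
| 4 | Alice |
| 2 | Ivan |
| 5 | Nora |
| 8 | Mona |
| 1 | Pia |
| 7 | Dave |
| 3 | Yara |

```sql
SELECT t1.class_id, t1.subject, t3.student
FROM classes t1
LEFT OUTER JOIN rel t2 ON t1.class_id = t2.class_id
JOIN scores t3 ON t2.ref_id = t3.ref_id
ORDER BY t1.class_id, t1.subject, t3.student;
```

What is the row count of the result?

5

Joins associate left-to-right: classes LEFT JOIN rel on class_id gives 7 intermediate row(s).
Then INNER JOIN `scores t3` on ref_id: keep only rows whose t2.ref_id appears in t3.
Result: 5 row(s).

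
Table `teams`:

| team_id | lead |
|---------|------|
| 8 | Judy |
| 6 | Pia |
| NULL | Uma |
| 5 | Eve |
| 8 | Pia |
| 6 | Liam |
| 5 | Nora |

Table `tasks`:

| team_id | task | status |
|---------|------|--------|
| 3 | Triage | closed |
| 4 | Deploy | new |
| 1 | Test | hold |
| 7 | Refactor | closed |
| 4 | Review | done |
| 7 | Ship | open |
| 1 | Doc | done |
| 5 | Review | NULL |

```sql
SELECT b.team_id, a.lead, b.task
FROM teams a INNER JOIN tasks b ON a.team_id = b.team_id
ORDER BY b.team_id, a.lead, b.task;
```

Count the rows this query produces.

2

INNER JOIN keeps only pairs where the ON condition holds.
Matching on a.team_id = b.team_id. A NULL in a compared column never satisfies the condition.
Matched pairs: 2.
Total: 2 rows.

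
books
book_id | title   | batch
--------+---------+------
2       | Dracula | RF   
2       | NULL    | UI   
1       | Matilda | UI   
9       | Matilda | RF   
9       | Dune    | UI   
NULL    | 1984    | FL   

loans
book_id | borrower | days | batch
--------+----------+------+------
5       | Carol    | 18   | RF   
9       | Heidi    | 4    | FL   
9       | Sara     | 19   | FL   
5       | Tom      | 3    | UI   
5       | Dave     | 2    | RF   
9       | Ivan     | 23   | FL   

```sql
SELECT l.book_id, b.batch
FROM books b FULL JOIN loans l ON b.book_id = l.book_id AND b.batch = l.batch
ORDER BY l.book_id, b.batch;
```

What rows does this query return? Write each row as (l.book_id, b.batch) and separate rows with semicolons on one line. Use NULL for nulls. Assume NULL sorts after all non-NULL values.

FULL OUTER JOIN keeps every row from both sides; unmatched rows get NULL for the other side's columns.
Matching on b.book_id = l.book_id AND b.batch = l.batch. A NULL in a compared column never satisfies the condition.
- book_id=2, batch=RF: no l row matches, row kept with l columns NULL.
- book_id=2, batch=UI: no l row matches, row kept with l columns NULL.
- book_id=1, batch=UI: no l row matches, row kept with l columns NULL.
- book_id=9, batch=RF: no l row matches, row kept with l columns NULL.
- book_id=9, batch=UI: no l row matches, row kept with l columns NULL.
- book_id=NULL, batch=FL: no l row matches, row kept with l columns NULL.
- plus 6 unmatched l row(s), each kept with NULL b columns.

(5, NULL); (5, NULL); (5, NULL); (9, NULL); (9, NULL); (9, NULL); (NULL, FL); (NULL, RF); (NULL, RF); (NULL, UI); (NULL, UI); (NULL, UI)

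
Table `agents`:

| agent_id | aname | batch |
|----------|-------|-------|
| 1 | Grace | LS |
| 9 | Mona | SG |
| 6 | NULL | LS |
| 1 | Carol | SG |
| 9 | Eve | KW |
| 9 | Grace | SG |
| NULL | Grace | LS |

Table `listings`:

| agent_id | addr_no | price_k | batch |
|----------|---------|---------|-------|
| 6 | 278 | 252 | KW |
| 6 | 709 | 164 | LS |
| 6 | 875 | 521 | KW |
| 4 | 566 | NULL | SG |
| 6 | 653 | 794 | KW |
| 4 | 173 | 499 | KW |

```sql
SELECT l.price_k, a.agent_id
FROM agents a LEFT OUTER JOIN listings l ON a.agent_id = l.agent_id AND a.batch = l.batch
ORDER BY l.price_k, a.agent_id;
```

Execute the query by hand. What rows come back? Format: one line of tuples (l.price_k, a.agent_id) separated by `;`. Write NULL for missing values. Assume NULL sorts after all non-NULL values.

LEFT JOIN keeps every row from `agents`; unmatched rows get NULL for `listings`'s columns.
Matching on a.agent_id = l.agent_id AND a.batch = l.batch. A NULL in a compared column never satisfies the condition.
- a (agent_id=1, batch=LS) has no partner → padded with NULL.
- a (agent_id=9, batch=SG) has no partner → padded with NULL.
- a (agent_id=6, batch=LS) pairs with 1 row(s) of l.
- a (agent_id=1, batch=SG) has no partner → padded with NULL.
- a (agent_id=9, batch=KW) has no partner → padded with NULL.
- a (agent_id=9, batch=SG) has no partner → padded with NULL.
- a (agent_id=NULL, batch=LS) has no partner → padded with NULL.
After projecting and ordering:
l.price_k | a.agent_id
164 | 6
NULL | 1
NULL | 1
NULL | 9
NULL | 9
NULL | 9
NULL | NULL

(164, 6); (NULL, 1); (NULL, 1); (NULL, 9); (NULL, 9); (NULL, 9); (NULL, NULL)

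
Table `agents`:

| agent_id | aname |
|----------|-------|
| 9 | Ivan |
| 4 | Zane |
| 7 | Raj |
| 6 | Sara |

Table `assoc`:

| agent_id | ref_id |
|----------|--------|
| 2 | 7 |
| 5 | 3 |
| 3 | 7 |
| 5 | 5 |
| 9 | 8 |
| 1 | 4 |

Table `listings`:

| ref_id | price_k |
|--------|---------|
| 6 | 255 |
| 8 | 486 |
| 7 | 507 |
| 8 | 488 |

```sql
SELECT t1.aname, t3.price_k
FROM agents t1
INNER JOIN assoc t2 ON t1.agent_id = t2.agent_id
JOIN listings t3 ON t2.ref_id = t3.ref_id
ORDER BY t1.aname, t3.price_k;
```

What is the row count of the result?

2

Joins associate left-to-right: agents INNER JOIN assoc on agent_id gives 1 intermediate row(s).
Then INNER JOIN `listings t3` on ref_id: keep only rows whose t2.ref_id appears in t3.
Result: 2 row(s).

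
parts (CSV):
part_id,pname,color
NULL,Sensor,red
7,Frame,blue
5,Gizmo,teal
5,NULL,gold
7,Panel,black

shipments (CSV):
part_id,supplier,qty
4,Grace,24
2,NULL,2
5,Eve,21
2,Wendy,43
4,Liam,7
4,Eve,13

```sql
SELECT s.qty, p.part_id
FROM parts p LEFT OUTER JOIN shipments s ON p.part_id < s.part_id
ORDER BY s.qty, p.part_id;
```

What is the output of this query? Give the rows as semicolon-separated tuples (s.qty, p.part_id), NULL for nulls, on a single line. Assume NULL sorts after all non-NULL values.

(NULL, 5); (NULL, 5); (NULL, 7); (NULL, 7); (NULL, NULL)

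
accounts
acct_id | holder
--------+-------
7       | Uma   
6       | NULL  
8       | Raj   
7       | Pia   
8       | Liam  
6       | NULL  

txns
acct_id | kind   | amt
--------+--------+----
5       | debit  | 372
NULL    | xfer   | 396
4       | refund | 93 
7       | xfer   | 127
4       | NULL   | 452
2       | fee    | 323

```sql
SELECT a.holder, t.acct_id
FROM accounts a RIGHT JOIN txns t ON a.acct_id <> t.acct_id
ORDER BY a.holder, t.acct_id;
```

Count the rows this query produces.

29

RIGHT JOIN keeps every row from `txns`; unmatched rows get NULL for `accounts`'s columns.
Matching on a.acct_id <> t.acct_id. A NULL in a compared column never satisfies the condition.
- a row (acct_id=7): matches 4 t row(s) → 4 output row(s).
- a row (acct_id=6): matches 5 t row(s) → 5 output row(s).
- a row (acct_id=8): matches 5 t row(s) → 5 output row(s).
- a row (acct_id=7): matches 4 t row(s) → 4 output row(s).
- a row (acct_id=8): matches 5 t row(s) → 5 output row(s).
- a row (acct_id=6): matches 5 t row(s) → 5 output row(s).
- plus 1 unmatched t row(s), each kept with NULL a columns.
Total: 28 matched + 1 padded = 29 rows.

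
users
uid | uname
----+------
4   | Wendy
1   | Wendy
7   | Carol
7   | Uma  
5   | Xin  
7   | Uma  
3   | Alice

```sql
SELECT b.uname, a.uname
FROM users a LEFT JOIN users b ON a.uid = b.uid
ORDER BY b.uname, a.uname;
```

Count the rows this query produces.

LEFT JOIN keeps every row from `users a`; unmatched rows get NULL for `users b`'s columns.
Matching on a.uid = b.uid.
- uid=4: 1 matching b row(s), so 1 row(s) emitted.
- uid=1: 1 matching b row(s), so 1 row(s) emitted.
- uid=7: 3 matching b row(s), so 3 row(s) emitted.
- uid=7: 3 matching b row(s), so 3 row(s) emitted.
- uid=5: 1 matching b row(s), so 1 row(s) emitted.
- uid=7: 3 matching b row(s), so 3 row(s) emitted.
- uid=3: 1 matching b row(s), so 1 row(s) emitted.
Total: 13 rows.

13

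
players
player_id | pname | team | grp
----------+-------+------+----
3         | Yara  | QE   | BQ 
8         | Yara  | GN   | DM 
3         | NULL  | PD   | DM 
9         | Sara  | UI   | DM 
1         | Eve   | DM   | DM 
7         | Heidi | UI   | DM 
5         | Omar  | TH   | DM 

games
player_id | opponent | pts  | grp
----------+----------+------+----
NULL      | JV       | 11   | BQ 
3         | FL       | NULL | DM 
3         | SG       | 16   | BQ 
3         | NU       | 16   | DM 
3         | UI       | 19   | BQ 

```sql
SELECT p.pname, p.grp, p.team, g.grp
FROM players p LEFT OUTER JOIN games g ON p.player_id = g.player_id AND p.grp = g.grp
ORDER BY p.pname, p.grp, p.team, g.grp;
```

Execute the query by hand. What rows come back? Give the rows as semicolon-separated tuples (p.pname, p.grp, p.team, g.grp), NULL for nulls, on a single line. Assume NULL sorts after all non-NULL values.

(Eve, DM, DM, NULL); (Heidi, DM, UI, NULL); (Omar, DM, TH, NULL); (Sara, DM, UI, NULL); (Yara, BQ, QE, BQ); (Yara, BQ, QE, BQ); (Yara, DM, GN, NULL); (NULL, DM, PD, DM); (NULL, DM, PD, DM)

LEFT JOIN keeps every row from `players`; unmatched rows get NULL for `games`'s columns.
Matching on p.player_id = g.player_id AND p.grp = g.grp. A NULL in a compared column never satisfies the condition.
Matched pairs: 4; unmatched p rows kept: 5.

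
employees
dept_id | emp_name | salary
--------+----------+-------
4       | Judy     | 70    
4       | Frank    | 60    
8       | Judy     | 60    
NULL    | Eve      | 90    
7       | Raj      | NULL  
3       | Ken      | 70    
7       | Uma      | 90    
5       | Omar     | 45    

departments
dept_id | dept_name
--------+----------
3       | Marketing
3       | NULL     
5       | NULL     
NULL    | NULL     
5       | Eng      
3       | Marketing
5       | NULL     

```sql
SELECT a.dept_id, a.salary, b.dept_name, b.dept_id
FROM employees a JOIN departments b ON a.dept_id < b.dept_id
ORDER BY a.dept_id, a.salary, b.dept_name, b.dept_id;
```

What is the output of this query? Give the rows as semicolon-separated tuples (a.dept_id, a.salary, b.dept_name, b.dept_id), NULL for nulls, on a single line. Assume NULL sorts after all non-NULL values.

(3, 70, Eng, 5); (3, 70, NULL, 5); (3, 70, NULL, 5); (4, 60, Eng, 5); (4, 60, NULL, 5); (4, 60, NULL, 5); (4, 70, Eng, 5); (4, 70, NULL, 5); (4, 70, NULL, 5)

INNER JOIN keeps only pairs where the ON condition holds.
Matching on a.dept_id < b.dept_id. A NULL in a compared column never satisfies the condition.
Matched pairs: 9.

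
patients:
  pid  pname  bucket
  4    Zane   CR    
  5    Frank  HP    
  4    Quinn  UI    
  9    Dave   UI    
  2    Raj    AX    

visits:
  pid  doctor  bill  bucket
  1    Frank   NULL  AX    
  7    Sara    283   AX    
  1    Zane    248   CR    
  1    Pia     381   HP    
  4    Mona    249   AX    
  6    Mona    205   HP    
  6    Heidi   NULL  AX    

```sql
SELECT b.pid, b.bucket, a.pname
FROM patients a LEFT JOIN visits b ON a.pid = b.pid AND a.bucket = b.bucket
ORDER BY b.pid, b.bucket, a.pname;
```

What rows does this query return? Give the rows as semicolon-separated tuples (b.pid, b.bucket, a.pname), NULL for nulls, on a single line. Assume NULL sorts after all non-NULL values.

(NULL, NULL, Dave); (NULL, NULL, Frank); (NULL, NULL, Quinn); (NULL, NULL, Raj); (NULL, NULL, Zane)

LEFT JOIN keeps every row from `patients`; unmatched rows get NULL for `visits`'s columns.
Matching on a.pid = b.pid AND a.bucket = b.bucket.
Matched pairs: 0; unmatched a rows kept: 5.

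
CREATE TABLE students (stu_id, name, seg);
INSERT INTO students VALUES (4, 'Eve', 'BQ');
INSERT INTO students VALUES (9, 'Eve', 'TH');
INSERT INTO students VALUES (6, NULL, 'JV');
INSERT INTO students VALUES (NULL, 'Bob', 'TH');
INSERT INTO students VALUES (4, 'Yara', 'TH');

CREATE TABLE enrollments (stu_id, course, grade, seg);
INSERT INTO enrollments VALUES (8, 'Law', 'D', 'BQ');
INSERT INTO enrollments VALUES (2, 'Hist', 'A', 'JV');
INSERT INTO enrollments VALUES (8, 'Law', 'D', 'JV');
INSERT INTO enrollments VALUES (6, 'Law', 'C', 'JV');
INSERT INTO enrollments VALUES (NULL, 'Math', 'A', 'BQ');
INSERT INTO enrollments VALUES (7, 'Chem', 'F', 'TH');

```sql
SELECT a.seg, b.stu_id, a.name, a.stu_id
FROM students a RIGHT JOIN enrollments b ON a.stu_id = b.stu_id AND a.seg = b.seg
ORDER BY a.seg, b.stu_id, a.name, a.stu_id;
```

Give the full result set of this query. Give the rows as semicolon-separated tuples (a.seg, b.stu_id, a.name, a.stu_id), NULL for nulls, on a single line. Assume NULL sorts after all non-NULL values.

(JV, 6, NULL, 6); (NULL, 2, NULL, NULL); (NULL, 7, NULL, NULL); (NULL, 8, NULL, NULL); (NULL, 8, NULL, NULL); (NULL, NULL, NULL, NULL)

RIGHT JOIN keeps every row from `enrollments`; unmatched rows get NULL for `students`'s columns.
Matching on a.stu_id = b.stu_id AND a.seg = b.seg. A NULL in a compared column never satisfies the condition.
Matched pairs: 1; unmatched b rows kept: 5.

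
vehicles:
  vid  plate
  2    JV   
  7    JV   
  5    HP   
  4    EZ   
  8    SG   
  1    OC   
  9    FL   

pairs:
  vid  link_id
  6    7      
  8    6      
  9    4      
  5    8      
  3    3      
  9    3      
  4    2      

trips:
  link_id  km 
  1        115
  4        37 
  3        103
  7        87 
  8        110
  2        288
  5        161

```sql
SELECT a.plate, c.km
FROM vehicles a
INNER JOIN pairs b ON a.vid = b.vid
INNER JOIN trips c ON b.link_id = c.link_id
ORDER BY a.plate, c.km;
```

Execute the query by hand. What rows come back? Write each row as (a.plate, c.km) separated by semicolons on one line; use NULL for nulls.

(EZ, 288); (FL, 37); (FL, 103); (HP, 110)

Joins associate left-to-right: vehicles INNER JOIN pairs on vid gives 5 intermediate row(s).
Then INNER JOIN `trips c` on link_id: keep only rows whose b.link_id appears in c.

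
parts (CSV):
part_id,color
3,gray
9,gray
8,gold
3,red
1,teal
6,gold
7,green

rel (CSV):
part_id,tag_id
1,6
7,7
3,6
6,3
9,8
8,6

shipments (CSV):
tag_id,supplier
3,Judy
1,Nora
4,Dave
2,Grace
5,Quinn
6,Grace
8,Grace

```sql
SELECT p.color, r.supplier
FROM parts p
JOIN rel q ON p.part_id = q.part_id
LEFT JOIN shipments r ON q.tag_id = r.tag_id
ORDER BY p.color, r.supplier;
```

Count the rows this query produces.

Step 1 — p INNER JOIN q on part_id → 7 row(s).
Then LEFT JOIN `shipments r` on tag_id: each of those 7 rows is kept; rows whose q.tag_id has no match in r get NULL for r's columns.
Result: 7 row(s).

7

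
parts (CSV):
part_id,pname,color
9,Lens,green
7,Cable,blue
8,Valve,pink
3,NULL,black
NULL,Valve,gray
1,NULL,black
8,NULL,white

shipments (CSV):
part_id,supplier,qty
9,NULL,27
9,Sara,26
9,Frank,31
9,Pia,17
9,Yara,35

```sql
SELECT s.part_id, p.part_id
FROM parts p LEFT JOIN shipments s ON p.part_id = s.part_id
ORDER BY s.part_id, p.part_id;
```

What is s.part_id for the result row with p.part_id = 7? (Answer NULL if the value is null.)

LEFT JOIN keeps every row from `parts`; unmatched rows get NULL for `shipments`'s columns.
Matching on p.part_id = s.part_id. A NULL in a compared column never satisfies the condition.
Matched pairs: 5; unmatched p rows kept: 6.

NULL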